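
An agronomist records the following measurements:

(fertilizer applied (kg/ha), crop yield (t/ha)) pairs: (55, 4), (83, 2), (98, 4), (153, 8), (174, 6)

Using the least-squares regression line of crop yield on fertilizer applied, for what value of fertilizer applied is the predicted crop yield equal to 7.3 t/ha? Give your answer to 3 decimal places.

n = 5, Σx = 563, Σy = 24, Σxy = 3046, Σx² = 73203
Sxx = Σx² − (Σx)²/n = 73203 − 63393.8 = 9809.2
Sxy = Σxy − (Σx)(Σy)/n = 3046 − 2702.4 = 343.6
b = Sxy/Sxx = 343.6/9809.2 = 0.035028
a = ȳ − b·x̄ = 4.8 − 0.035028·112.6 = 0.855809
Set a + b·x = 7.3: x = (7.3 − 0.855809) / 0.035028 = 183.970780

183.971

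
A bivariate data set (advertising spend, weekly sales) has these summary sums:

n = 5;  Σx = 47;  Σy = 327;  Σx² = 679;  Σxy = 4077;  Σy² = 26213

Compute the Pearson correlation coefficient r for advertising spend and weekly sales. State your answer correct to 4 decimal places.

Sxx = Σx² − (Σx)²/n = 679 − 441.8 = 237.2
Sxy = Σxy − (Σx)(Σy)/n = 4077 − 3073.8 = 1003.2
Syy = Σy² − (Σy)²/n = 26213 − 21385.8 = 4827.2
r = Sxy/√(Sxx·Syy) = 1003.2/√(1145011.84) = 1003.2/1070.052260 = 0.937524

0.9375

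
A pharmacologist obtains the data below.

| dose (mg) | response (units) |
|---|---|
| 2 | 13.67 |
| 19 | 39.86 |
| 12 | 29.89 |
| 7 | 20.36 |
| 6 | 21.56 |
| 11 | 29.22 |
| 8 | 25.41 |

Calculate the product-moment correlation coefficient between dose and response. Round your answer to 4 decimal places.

n = 7, Σx = 65, Σy = 179.97, Σxy = 1939.94, Σx² = 779, Σy² = 5047.9403
Sxx = Σx² − (Σx)²/n = 779 − 603.571429 = 175.428571
Sxy = Σxy − (Σx)(Σy)/n = 1939.94 − 1671.15 = 268.79
Syy = Σy² − (Σy)²/n = 5047.9403 − 4627.0287 = 420.9116
r = Sxy/√(Sxx·Syy) = 268.79/√(73839.920686) = 268.79/271.735019 = 0.989162

0.9892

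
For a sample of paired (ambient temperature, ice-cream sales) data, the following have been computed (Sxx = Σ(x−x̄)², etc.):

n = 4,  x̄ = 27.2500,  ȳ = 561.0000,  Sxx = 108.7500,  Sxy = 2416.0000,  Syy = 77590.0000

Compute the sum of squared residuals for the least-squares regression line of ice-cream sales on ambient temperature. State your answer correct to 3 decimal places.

b = Sxy/Sxx = 2416/108.75 = 22.216092
SSE = Syy − b·Sxy = 77590 − 22.216092·2416 = 23915.921839

23915.922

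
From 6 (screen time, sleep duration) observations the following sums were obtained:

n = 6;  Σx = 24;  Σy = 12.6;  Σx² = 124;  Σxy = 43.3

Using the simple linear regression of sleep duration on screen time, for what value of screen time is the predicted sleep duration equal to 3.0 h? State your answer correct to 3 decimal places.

Sxx = Σx² − (Σx)²/n = 124 − 96 = 28
Sxy = Σxy − (Σx)(Σy)/n = 43.3 − 50.4 = -7.1
b = Sxy/Sxx = -7.1/28 = -0.253571
a = ȳ − b·x̄ = 2.1 − (-0.253571)·4 = 3.114286
Set a + b·x = 3.0: x = (3.0 − 3.114286) / (-0.253571) = 0.450704

0.451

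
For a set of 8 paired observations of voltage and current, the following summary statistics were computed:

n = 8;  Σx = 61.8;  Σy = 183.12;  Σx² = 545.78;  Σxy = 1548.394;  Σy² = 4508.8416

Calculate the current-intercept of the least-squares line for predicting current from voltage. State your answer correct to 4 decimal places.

7.7742

Sxx = Σx² − (Σx)²/n = 545.78 − 477.405 = 68.375
Sxy = Σxy − (Σx)(Σy)/n = 1548.394 − 1414.602 = 133.792
b = Sxy/Sxx = 133.792/68.375 = 1.956739
a = ȳ − b·x̄ = 22.89 − 1.956739·7.725 = 7.774195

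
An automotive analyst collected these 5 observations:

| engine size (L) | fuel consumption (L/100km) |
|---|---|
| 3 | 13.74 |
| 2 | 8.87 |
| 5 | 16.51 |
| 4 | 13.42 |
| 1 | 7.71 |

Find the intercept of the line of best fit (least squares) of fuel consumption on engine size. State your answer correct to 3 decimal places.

5.405

n = 5, Σx = 15, Σy = 60.25, Σxy = 202.9, Σx² = 55
Sxx = Σx² − (Σx)²/n = 55 − 45 = 10
Sxy = Σxy − (Σx)(Σy)/n = 202.9 − 180.75 = 22.15
b = Sxy/Sxx = 22.15/10 = 2.215
a = ȳ − b·x̄ = 12.05 − 2.215·3 = 5.405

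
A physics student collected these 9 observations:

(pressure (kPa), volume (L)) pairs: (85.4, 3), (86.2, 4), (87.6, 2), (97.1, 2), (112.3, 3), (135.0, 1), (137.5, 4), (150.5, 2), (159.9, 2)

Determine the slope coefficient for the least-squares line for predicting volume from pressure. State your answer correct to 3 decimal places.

n = 9, Σx = 1051.5, Σy = 23, Σxy = 2613.1, Σx² = 129786.57
Sxx = Σx² − (Σx)²/n = 129786.57 − 122850.25 = 6936.32
Sxy = Σxy − (Σx)(Σy)/n = 2613.1 − 2687.166667 = -74.066667
b = Sxy/Sxx = -74.066667/6936.32 = -0.010678

-0.011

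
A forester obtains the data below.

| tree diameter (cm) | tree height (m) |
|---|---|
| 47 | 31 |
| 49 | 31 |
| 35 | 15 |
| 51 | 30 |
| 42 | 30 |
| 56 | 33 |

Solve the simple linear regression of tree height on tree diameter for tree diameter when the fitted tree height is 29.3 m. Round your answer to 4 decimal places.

47.9326

n = 6, Σx = 280, Σy = 170, Σxy = 8139, Σx² = 13336
Sxx = Σx² − (Σx)²/n = 13336 − 13066.666667 = 269.333333
Sxy = Σxy − (Σx)(Σy)/n = 8139 − 7933.333333 = 205.666667
b = Sxy/Sxx = 205.666667/269.333333 = 0.763614
a = ȳ − b·x̄ = 28.333333 − 0.763614·46.666667 = -7.301980
Set a + b·x = 29.3: x = (29.3 − (-7.301980)) / 0.763614 = 47.932577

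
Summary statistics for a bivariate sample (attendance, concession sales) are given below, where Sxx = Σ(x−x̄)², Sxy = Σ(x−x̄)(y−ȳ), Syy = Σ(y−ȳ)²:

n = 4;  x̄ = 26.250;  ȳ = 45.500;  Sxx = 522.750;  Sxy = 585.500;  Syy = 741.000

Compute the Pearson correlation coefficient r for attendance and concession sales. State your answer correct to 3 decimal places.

r = Sxy/√(Sxx·Syy) = 585.5/√(387357.75) = 585.5/622.380711 = 0.940743

0.941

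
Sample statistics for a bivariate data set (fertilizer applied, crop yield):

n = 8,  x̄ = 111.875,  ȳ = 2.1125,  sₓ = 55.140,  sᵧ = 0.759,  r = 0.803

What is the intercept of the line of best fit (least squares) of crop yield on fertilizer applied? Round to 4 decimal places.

0.8759

b = r · sᵧ/sₓ = 0.803 · 0.759/55.14 = 0.011053
a = ȳ − b·x̄ = 2.1125 − 0.011053·111.875 = 0.875916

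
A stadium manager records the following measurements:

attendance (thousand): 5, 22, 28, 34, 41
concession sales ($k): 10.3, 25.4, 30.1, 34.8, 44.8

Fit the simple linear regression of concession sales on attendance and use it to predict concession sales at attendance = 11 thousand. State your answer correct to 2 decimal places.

n = 5, Σx = 130, Σy = 145.4, Σxy = 4473.1, Σx² = 4130
Sxx = Σx² − (Σx)²/n = 4130 − 3380 = 750
Sxy = Σxy − (Σx)(Σy)/n = 4473.1 − 3780.4 = 692.7
b = Sxy/Sxx = 692.7/750 = 0.9236
a = ȳ − b·x̄ = 29.08 − 0.9236·26 = 5.0664
ŷ(11) = a + b·11 = 5.0664 + 0.9236·11 = 15.226

15.23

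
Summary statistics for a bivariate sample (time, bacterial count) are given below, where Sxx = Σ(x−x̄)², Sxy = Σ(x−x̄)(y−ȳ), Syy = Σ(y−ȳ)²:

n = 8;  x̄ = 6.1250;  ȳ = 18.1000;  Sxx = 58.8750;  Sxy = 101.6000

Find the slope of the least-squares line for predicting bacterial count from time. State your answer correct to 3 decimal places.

1.726

b = Sxy/Sxx = 101.6/58.875 = 1.725690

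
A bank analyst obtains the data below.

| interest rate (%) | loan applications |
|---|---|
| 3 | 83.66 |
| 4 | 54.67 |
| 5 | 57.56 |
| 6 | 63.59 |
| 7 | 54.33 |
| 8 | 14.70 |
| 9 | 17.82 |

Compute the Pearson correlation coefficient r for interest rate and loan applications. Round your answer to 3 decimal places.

n = 7, Σx = 42, Σy = 346.33, Σxy = 1797.29, Σx² = 280, Σy² = 20830.0375
Sxx = Σx² − (Σx)²/n = 280 − 252 = 28
Sxy = Σxy − (Σx)(Σy)/n = 1797.29 − 2077.98 = -280.69
Syy = Σy² − (Σy)²/n = 20830.0375 − 17134.924129 = 3695.113371
r = Sxy/√(Sxx·Syy) = -280.69/√(103463.1744) = -280.69/321.656920 = -0.872638

-0.873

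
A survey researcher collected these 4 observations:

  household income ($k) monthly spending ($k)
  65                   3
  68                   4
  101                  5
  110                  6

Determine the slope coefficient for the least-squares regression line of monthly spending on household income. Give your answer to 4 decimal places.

0.0536

n = 4, Σx = 344, Σy = 18, Σxy = 1632, Σx² = 31150
Sxx = Σx² − (Σx)²/n = 31150 − 29584 = 1566
Sxy = Σxy − (Σx)(Σy)/n = 1632 − 1548 = 84
b = Sxy/Sxx = 84/1566 = 0.053640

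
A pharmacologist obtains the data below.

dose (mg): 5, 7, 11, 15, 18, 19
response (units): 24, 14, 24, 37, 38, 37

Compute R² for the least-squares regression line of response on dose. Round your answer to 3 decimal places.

0.765

n = 6, Σx = 75, Σy = 174, Σxy = 2424, Σx² = 1105, Σy² = 5530
Sxx = Σx² − (Σx)²/n = 1105 − 937.5 = 167.5
Sxy = Σxy − (Σx)(Σy)/n = 2424 − 2175 = 249
Syy = Σy² − (Σy)²/n = 5530 − 5046 = 484
R² = Sxy²/(Sxx·Syy) = (249)²/(167.5·484) = 0.764784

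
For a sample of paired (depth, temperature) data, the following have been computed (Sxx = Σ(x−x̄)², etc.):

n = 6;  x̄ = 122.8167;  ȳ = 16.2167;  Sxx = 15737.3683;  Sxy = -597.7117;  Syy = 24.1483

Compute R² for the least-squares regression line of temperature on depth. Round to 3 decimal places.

0.940

R² = Sxy²/(Sxx·Syy) = (-597.7117)²/(15737.3683·24.1483) = 0.940080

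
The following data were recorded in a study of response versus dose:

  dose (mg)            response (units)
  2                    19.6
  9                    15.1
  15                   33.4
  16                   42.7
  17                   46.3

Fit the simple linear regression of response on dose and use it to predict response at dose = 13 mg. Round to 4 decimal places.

n = 5, Σx = 59, Σy = 157.1, Σxy = 2146.4, Σx² = 855
Sxx = Σx² − (Σx)²/n = 855 − 696.2 = 158.8
Sxy = Σxy − (Σx)(Σy)/n = 2146.4 − 1853.78 = 292.62
b = Sxy/Sxx = 292.62/158.8 = 1.842695
a = ȳ − b·x̄ = 31.42 − 1.842695·11.8 = 9.676196
ŷ(13) = a + b·13 = 9.676196 + 1.842695·13 = 33.631234

33.6312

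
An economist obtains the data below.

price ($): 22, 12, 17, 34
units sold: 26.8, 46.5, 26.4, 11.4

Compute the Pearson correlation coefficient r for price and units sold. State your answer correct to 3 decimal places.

n = 4, Σx = 85, Σy = 111.1, Σxy = 1984, Σx² = 2073, Σy² = 3707.41
Sxx = Σx² − (Σx)²/n = 2073 − 1806.25 = 266.75
Sxy = Σxy − (Σx)(Σy)/n = 1984 − 2360.875 = -376.875
Syy = Σy² − (Σy)²/n = 3707.41 − 3085.8025 = 621.6075
r = Sxy/√(Sxx·Syy) = -376.875/√(165813.800625) = -376.875/407.202407 = -0.925523

-0.926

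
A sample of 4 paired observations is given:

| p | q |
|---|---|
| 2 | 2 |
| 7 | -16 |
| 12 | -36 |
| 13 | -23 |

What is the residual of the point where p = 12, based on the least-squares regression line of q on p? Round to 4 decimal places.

n = 4, Σx = 34, Σy = -73, Σxy = -839, Σx² = 366
Sxx = Σx² − (Σx)²/n = 366 − 289 = 77
Sxy = Σxy − (Σx)(Σy)/n = -839 − (-620.5) = -218.5
b = Sxy/Sxx = -218.5/77 = -2.837662
a = ȳ − b·x̄ = -18.25 − (-2.837662)·8.5 = 5.870130
ŷ(12) = 5.870130 + (-2.837662)·12 = -28.181818
residual = y − ŷ = -36 − (-28.181818) = -7.818182

-7.8182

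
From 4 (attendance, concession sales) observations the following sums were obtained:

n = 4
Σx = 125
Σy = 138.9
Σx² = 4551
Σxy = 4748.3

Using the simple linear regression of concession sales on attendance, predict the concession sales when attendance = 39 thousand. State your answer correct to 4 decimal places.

39.6253

Sxx = Σx² − (Σx)²/n = 4551 − 3906.25 = 644.75
Sxy = Σxy − (Σx)(Σy)/n = 4748.3 − 4340.625 = 407.675
b = Sxy/Sxx = 407.675/644.75 = 0.632299
a = ȳ − b·x̄ = 34.725 − 0.632299·31.25 = 14.965646
ŷ(39) = a + b·39 = 14.965646 + 0.632299·39 = 39.625320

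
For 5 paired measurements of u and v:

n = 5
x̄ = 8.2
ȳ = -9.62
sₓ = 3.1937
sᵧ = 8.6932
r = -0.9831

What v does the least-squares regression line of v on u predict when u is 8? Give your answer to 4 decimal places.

b = r · sᵧ/sₓ = -0.9831 · 8.6932/3.1937 = -2.675982
a = ȳ − b·x̄ = -9.62 − (-2.675982)·8.2 = 12.323055
ŷ(8) = a + b·8 = 12.323055 + (-2.675982)·8 = -9.084804

-9.0848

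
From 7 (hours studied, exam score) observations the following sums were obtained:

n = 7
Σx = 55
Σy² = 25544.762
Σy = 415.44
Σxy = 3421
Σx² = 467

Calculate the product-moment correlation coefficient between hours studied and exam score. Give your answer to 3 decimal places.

0.891

Sxx = Σx² − (Σx)²/n = 467 − 432.142857 = 34.857143
Sxy = Σxy − (Σx)(Σy)/n = 3421 − 3264.171429 = 156.828571
Syy = Σy² − (Σy)²/n = 25544.762 − 24655.770514 = 888.991486
r = Sxy/√(Sxx·Syy) = 156.828571/√(30987.703216) = 156.828571/176.033245 = 0.890903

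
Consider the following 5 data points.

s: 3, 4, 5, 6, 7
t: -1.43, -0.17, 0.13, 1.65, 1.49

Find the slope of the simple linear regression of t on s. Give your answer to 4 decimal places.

n = 5, Σx = 25, Σy = 1.67, Σxy = 16.01, Σx² = 135
Sxx = Σx² − (Σx)²/n = 135 − 125 = 10
Sxy = Σxy − (Σx)(Σy)/n = 16.01 − 8.35 = 7.66
b = Sxy/Sxx = 7.66/10 = 0.766

0.7660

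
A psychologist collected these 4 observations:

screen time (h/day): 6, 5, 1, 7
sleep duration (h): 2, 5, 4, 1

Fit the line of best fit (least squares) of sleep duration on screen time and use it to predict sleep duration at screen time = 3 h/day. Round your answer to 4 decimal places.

n = 4, Σx = 19, Σy = 12, Σxy = 48, Σx² = 111
Sxx = Σx² − (Σx)²/n = 111 − 90.25 = 20.75
Sxy = Σxy − (Σx)(Σy)/n = 48 − 57 = -9
b = Sxy/Sxx = -9/20.75 = -0.433735
a = ȳ − b·x̄ = 3 − (-0.433735)·4.75 = 5.060241
ŷ(3) = a + b·3 = 5.060241 + (-0.433735)·3 = 3.759036

3.7590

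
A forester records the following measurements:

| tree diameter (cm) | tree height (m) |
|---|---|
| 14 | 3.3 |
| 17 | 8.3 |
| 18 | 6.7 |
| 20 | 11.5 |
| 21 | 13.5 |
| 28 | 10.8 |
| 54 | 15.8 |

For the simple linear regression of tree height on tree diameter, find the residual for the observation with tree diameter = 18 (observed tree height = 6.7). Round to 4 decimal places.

-1.7684

n = 7, Σx = 172, Σy = 69.9, Σxy = 1977, Σx² = 5350
Sxx = Σx² − (Σx)²/n = 5350 − 4226.285714 = 1123.714286
Sxy = Σxy − (Σx)(Σy)/n = 1977 − 1717.542857 = 259.457143
b = Sxy/Sxx = 259.457143/1123.714286 = 0.230892
a = ȳ − b·x̄ = 9.985714 − 0.230892·24.571429 = 4.312357
ŷ(18) = 4.312357 + 0.230892·18 = 8.468421
residual = y − ŷ = 6.7 − 8.468421 = -1.768421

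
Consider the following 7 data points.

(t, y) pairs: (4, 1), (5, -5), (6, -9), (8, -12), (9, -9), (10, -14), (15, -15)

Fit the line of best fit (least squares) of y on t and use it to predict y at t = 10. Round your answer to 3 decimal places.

-11.331

n = 7, Σx = 57, Σy = -63, Σxy = -617, Σx² = 547
Sxx = Σx² − (Σx)²/n = 547 − 464.142857 = 82.857143
Sxy = Σxy − (Σx)(Σy)/n = -617 − (-513) = -104
b = Sxy/Sxx = -104/82.857143 = -1.255172
a = ȳ − b·x̄ = -9 − (-1.255172)·8.142857 = 1.220690
ŷ(10) = a + b·10 = 1.220690 + (-1.255172)·10 = -11.331034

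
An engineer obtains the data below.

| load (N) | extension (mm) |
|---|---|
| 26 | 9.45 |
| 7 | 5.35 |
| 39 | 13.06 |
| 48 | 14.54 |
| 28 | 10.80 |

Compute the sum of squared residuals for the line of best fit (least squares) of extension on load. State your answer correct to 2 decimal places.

n = 5, Σx = 148, Σy = 53.2, Σxy = 1792.81, Σx² = 5334, Σy² = 616.5402
Sxx = Σx² − (Σx)²/n = 5334 − 4380.8 = 953.2
Sxy = Σxy − (Σx)(Σy)/n = 1792.81 − 1574.72 = 218.09
Syy = Σy² − (Σy)²/n = 616.5402 − 566.048 = 50.4922
b = Sxy/Sxx = 218.09/953.2 = 0.228798
SSE = Syy − b·Sxy = 50.4922 − 0.228798·218.09 = 0.593702

0.59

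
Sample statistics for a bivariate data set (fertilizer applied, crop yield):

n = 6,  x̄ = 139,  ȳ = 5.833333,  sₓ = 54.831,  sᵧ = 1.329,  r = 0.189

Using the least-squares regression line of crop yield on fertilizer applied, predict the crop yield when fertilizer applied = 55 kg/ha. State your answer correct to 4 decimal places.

5.4485

b = r · sᵧ/sₓ = 0.189 · 1.329/54.831 = 0.004581
a = ȳ − b·x̄ = 5.833333 − 0.004581·139 = 5.196574
ŷ(55) = a + b·55 = 5.196574 + 0.004581·55 = 5.448529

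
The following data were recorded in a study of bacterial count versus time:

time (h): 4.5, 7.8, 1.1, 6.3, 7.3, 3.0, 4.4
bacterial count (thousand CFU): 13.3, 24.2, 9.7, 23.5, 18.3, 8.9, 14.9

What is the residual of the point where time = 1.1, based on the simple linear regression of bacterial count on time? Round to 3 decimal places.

2.281

n = 7, Σx = 34.4, Σy = 112.8, Σxy = 633.18, Σx² = 203.64
Sxx = Σx² − (Σx)²/n = 203.64 − 169.051429 = 34.588571
Sxy = Σxy − (Σx)(Σy)/n = 633.18 − 554.331429 = 78.848571
b = Sxy/Sxx = 78.848571/34.588571 = 2.279613
a = ȳ − b·x̄ = 16.114286 − 2.279613·4.914286 = 4.911614
ŷ(1.1) = 4.911614 + 2.279613·1.1 = 7.419189
residual = y − ŷ = 9.7 − 7.419189 = 2.280811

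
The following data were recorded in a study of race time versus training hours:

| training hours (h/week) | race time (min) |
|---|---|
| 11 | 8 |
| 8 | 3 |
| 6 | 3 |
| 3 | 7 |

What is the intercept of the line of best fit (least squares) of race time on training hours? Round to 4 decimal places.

4.4265

n = 4, Σx = 28, Σy = 21, Σxy = 151, Σx² = 230
Sxx = Σx² − (Σx)²/n = 230 − 196 = 34
Sxy = Σxy − (Σx)(Σy)/n = 151 − 147 = 4
b = Sxy/Sxx = 4/34 = 0.117647
a = ȳ − b·x̄ = 5.25 − 0.117647·7 = 4.426471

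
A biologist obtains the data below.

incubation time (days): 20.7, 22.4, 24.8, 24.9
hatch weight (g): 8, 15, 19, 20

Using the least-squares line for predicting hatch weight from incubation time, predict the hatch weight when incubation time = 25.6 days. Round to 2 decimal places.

21.80

n = 4, Σx = 92.8, Σy = 62, Σxy = 1470.8, Σx² = 2165.3
Sxx = Σx² − (Σx)²/n = 2165.3 − 2152.96 = 12.34
Sxy = Σxy − (Σx)(Σy)/n = 1470.8 − 1438.4 = 32.4
b = Sxy/Sxx = 32.4/12.34 = 2.625608
a = ȳ − b·x̄ = 15.5 − 2.625608·23.2 = -45.414100
ŷ(25.6) = a + b·25.6 = -45.414100 + 2.625608·25.6 = 21.801459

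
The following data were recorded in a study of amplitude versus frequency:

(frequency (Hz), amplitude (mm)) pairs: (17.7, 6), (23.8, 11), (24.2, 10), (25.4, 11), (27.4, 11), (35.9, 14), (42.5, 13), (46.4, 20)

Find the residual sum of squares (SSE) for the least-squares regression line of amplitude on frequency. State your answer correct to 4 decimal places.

n = 8, Σx = 243.3, Σy = 96, Σxy = 3173.9, Σx² = 8109.31, Σy² = 1264
Sxx = Σx² − (Σx)²/n = 8109.31 − 7399.36125 = 709.94875
Sxy = Σxy − (Σx)(Σy)/n = 3173.9 − 2919.6 = 254.3
Syy = Σy² − (Σy)²/n = 1264 − 1152 = 112
b = Sxy/Sxx = 254.3/709.94875 = 0.358195
SSE = Syy − b·Sxy = 112 − 0.358195·254.3 = 20.911045

20.9110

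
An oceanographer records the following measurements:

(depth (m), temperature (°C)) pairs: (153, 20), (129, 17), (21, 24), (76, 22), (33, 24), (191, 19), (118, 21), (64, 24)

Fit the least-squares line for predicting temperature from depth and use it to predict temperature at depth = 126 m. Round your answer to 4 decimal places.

n = 8, Σx = 785, Σy = 171, Σxy = 15864, Σx² = 101857
Sxx = Σx² − (Σx)²/n = 101857 − 77028.125 = 24828.875
Sxy = Σxy − (Σx)(Σy)/n = 15864 − 16779.375 = -915.375
b = Sxy/Sxx = -915.375/24828.875 = -0.036867
a = ȳ − b·x̄ = 21.375 − (-0.036867)·98.125 = 24.992609
ŷ(126) = a + b·126 = 24.992609 + (-0.036867)·126 = 20.347322

20.3473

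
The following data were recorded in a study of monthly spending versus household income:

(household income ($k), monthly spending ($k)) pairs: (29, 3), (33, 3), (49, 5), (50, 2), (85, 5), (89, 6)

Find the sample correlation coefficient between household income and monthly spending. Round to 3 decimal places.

0.757

n = 6, Σx = 335, Σy = 24, Σxy = 1490, Σx² = 21977, Σy² = 108
Sxx = Σx² − (Σx)²/n = 21977 − 18704.166667 = 3272.833333
Sxy = Σxy − (Σx)(Σy)/n = 1490 − 1340 = 150
Syy = Σy² − (Σy)²/n = 108 − 96 = 12
r = Sxy/√(Sxx·Syy) = 150/√(39274) = 150/198.176689 = 0.756900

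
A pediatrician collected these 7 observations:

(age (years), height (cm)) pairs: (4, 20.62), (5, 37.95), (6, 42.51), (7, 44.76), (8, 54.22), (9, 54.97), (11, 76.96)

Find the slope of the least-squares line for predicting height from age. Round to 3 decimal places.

7.009

n = 7, Σx = 50, Σy = 331.99, Σxy = 2615.66, Σx² = 392
Sxx = Σx² − (Σx)²/n = 392 − 357.142857 = 34.857143
Sxy = Σxy − (Σx)(Σy)/n = 2615.66 − 2371.357143 = 244.302857
b = Sxy/Sxx = 244.302857/34.857143 = 7.008689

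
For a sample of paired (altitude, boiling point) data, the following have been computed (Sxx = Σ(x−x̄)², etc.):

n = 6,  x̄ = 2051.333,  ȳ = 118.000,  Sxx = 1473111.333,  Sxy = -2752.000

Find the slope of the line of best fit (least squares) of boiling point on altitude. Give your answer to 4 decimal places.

-0.0019

b = Sxy/Sxx = -2752/1473111.333 = -0.001868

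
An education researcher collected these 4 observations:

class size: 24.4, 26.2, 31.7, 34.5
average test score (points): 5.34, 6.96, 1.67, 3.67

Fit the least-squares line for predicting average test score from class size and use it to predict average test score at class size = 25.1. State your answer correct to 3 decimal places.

5.824

n = 4, Σx = 116.8, Σy = 17.64, Σxy = 492.202, Σx² = 3476.94
Sxx = Σx² − (Σx)²/n = 3476.94 − 3410.56 = 66.38
Sxy = Σxy − (Σx)(Σy)/n = 492.202 − 515.088 = -22.886
b = Sxy/Sxx = -22.886/66.38 = -0.344773
a = ȳ − b·x̄ = 4.41 − (-0.344773)·29.2 = 14.477358
ŷ(25.1) = a + b·25.1 = 14.477358 + (-0.344773)·25.1 = 5.823567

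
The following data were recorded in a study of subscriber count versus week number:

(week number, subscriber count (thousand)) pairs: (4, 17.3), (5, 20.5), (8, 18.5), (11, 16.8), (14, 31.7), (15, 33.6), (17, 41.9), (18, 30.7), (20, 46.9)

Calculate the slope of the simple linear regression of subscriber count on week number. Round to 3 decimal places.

n = 9, Σx = 112, Σy = 257.9, Σxy = 3655.2, Σx² = 1660
Sxx = Σx² − (Σx)²/n = 1660 − 1393.777778 = 266.222222
Sxy = Σxy − (Σx)(Σy)/n = 3655.2 − 3209.422222 = 445.777778
b = Sxy/Sxx = 445.777778/266.222222 = 1.674457

1.674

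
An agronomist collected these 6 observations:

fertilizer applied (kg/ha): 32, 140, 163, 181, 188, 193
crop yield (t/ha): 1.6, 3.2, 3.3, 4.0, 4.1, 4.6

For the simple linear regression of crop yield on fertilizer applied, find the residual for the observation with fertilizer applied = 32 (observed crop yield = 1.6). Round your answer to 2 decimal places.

n = 6, Σx = 897, Σy = 20.8, Σxy = 3419.7, Σx² = 152547
Sxx = Σx² − (Σx)²/n = 152547 − 134101.5 = 18445.5
Sxy = Σxy − (Σx)(Σy)/n = 3419.7 − 3109.6 = 310.1
b = Sxy/Sxx = 310.1/18445.5 = 0.016812
a = ȳ − b·x̄ = 3.466667 − 0.016812·149.5 = 0.953319
ŷ(32) = 0.953319 + 0.016812·32 = 1.491293
residual = y − ŷ = 1.6 − 1.491293 = 0.108707

0.11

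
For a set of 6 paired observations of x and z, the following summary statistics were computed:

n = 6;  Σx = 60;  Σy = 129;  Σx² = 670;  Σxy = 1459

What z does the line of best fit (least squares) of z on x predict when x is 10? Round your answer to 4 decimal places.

21.5000

Sxx = Σx² − (Σx)²/n = 670 − 600 = 70
Sxy = Σxy − (Σx)(Σy)/n = 1459 − 1290 = 169
b = Sxy/Sxx = 169/70 = 2.414286
a = ȳ − b·x̄ = 21.5 − 2.414286·10 = -2.642857
ŷ(10) = a + b·10 = -2.642857 + 2.414286·10 = 21.5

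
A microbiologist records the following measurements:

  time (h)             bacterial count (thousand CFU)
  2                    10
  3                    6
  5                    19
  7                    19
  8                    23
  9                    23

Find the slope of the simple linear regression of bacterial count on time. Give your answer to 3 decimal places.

2.297

n = 6, Σx = 34, Σy = 100, Σxy = 657, Σx² = 232
Sxx = Σx² − (Σx)²/n = 232 − 192.666667 = 39.333333
Sxy = Σxy − (Σx)(Σy)/n = 657 − 566.666667 = 90.333333
b = Sxy/Sxx = 90.333333/39.333333 = 2.296610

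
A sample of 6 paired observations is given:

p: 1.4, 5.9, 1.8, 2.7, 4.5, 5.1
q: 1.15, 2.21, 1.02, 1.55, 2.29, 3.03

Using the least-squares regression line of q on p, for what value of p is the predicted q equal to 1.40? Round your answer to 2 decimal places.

2.27

n = 6, Σx = 21.4, Σy = 11.25, Σxy = 46.428, Σx² = 93.56
Sxx = Σx² − (Σx)²/n = 93.56 − 76.326667 = 17.233333
Sxy = Σxy − (Σx)(Σy)/n = 46.428 − 40.125 = 6.303
b = Sxy/Sxx = 6.303/17.233333 = 0.365745
a = ȳ − b·x̄ = 1.875 − 0.365745·3.566667 = 0.570511
Set a + b·x = 1.40: x = (1.40 − 0.570511) / 0.365745 = 2.267946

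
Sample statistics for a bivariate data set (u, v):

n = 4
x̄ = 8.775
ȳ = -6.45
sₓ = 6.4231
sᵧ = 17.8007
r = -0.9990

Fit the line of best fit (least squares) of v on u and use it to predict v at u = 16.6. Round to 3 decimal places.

-28.114

b = r · sᵧ/sₓ = -0.999 · 17.8007/6.4231 = -2.768585
a = ȳ − b·x̄ = -6.45 − (-2.768585)·8.775 = 17.844335
ŷ(16.6) = a + b·16.6 = 17.844335 + (-2.768585)·16.6 = -28.114179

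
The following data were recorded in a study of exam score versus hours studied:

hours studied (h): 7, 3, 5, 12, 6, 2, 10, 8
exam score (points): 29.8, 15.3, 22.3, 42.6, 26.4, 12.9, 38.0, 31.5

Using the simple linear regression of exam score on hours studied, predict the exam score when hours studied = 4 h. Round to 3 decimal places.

19.336

n = 8, Σx = 53, Σy = 218.8, Σxy = 1693.4, Σx² = 431
Sxx = Σx² − (Σx)²/n = 431 − 351.125 = 79.875
Sxy = Σxy − (Σx)(Σy)/n = 1693.4 − 1449.55 = 243.85
b = Sxy/Sxx = 243.85/79.875 = 3.052895
a = ȳ − b·x̄ = 27.35 − 3.052895·6.625 = 7.124570
ŷ(4) = a + b·4 = 7.124570 + 3.052895·4 = 19.336150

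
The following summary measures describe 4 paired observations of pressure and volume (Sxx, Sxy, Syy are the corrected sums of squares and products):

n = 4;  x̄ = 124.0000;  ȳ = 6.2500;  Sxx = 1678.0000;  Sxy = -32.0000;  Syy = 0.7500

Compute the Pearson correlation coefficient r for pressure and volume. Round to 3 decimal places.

-0.902

r = Sxy/√(Sxx·Syy) = -32/√(1258.5) = -32/35.475344 = -0.902035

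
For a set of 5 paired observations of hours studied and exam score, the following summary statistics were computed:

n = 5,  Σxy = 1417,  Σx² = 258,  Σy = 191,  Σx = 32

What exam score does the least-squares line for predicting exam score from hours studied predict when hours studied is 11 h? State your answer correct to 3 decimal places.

55.026

Sxx = Σx² − (Σx)²/n = 258 − 204.8 = 53.2
Sxy = Σxy − (Σx)(Σy)/n = 1417 − 1222.4 = 194.6
b = Sxy/Sxx = 194.6/53.2 = 3.657895
a = ȳ − b·x̄ = 38.2 − 3.657895·6.4 = 14.789474
ŷ(11) = a + b·11 = 14.789474 + 3.657895·11 = 55.026316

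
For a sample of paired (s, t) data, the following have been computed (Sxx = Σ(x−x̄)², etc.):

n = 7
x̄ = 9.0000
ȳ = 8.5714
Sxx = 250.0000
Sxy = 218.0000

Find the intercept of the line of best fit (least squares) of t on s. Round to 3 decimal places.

0.723

b = Sxy/Sxx = 218/250 = 0.872
a = ȳ − b·x̄ = 8.5714 − 0.872·9 = 0.7234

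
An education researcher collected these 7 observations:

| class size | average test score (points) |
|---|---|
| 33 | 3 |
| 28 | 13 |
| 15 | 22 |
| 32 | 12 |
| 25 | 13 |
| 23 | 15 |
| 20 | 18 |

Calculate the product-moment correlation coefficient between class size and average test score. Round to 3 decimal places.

-0.906

n = 7, Σx = 176, Σy = 96, Σxy = 2207, Σx² = 4676, Σy² = 1524
Sxx = Σx² − (Σx)²/n = 4676 − 4425.142857 = 250.857143
Sxy = Σxy − (Σx)(Σy)/n = 2207 − 2413.714286 = -206.714286
Syy = Σy² − (Σy)²/n = 1524 − 1316.571429 = 207.428571
r = Sxy/√(Sxx·Syy) = -206.714286/√(52034.938776) = -206.714286/228.111680 = -0.906198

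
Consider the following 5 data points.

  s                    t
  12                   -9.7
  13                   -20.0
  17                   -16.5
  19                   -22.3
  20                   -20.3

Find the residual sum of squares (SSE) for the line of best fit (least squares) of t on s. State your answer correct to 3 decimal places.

53.202

n = 5, Σx = 81, Σy = -88.8, Σxy = -1486.6, Σx² = 1363, Σy² = 1675.72
Sxx = Σx² − (Σx)²/n = 1363 − 1312.2 = 50.8
Sxy = Σxy − (Σx)(Σy)/n = -1486.6 − (-1438.56) = -48.04
Syy = Σy² − (Σy)²/n = 1675.72 − 1577.088 = 98.632
b = Sxy/Sxx = -48.04/50.8 = -0.945669
SSE = Syy − b·Sxy = 98.632 − (-0.945669)·(-48.04) = 53.202047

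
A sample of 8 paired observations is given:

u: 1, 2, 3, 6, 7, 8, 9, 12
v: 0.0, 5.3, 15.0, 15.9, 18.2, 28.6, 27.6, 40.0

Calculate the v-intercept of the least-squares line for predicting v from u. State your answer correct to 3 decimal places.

-1.095

n = 8, Σx = 48, Σy = 150.6, Σxy = 1235.6, Σx² = 388
Sxx = Σx² − (Σx)²/n = 388 − 288 = 100
Sxy = Σxy − (Σx)(Σy)/n = 1235.6 − 903.6 = 332
b = Sxy/Sxx = 332/100 = 3.32
a = ȳ − b·x̄ = 18.825 − 3.32·6 = -1.095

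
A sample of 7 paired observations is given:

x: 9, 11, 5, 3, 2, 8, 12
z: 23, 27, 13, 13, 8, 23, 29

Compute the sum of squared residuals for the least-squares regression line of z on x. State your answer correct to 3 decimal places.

n = 7, Σx = 50, Σy = 136, Σxy = 1156, Σx² = 448, Σy² = 3030
Sxx = Σx² − (Σx)²/n = 448 − 357.142857 = 90.857143
Sxy = Σxy − (Σx)(Σy)/n = 1156 − 971.428571 = 184.571429
Syy = Σy² − (Σy)²/n = 3030 − 2642.285714 = 387.714286
b = Sxy/Sxx = 184.571429/90.857143 = 2.031447
SSE = Syy − b·Sxy = 387.714286 − 2.031447·184.571429 = 12.767296

12.767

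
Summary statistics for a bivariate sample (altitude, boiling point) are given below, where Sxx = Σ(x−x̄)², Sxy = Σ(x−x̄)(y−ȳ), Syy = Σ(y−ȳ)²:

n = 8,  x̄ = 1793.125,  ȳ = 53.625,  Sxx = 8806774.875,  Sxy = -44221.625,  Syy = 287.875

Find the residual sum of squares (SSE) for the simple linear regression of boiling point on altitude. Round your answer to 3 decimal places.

65.824

b = Sxy/Sxx = -44221.625/8806774.875 = -0.005021
SSE = Syy − b·Sxy = 287.875 − (-0.005021)·(-44221.625) = 65.824119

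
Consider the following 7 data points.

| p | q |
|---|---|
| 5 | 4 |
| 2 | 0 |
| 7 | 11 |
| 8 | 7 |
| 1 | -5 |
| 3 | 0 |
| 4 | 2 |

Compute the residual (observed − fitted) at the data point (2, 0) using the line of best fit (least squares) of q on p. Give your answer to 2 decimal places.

n = 7, Σx = 30, Σy = 19, Σxy = 156, Σx² = 168
Sxx = Σx² − (Σx)²/n = 168 − 128.571429 = 39.428571
Sxy = Σxy − (Σx)(Σy)/n = 156 − 81.428571 = 74.571429
b = Sxy/Sxx = 74.571429/39.428571 = 1.891304
a = ȳ − b·x̄ = 2.714286 − 1.891304·4.285714 = -5.391304
ŷ(2) = -5.391304 + 1.891304·2 = -1.608696
residual = y − ŷ = 0 − (-1.608696) = 1.608696

1.61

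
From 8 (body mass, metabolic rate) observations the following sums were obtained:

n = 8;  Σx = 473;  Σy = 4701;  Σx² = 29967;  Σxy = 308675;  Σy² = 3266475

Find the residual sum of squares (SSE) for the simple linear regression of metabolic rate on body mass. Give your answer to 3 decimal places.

32139.821

Sxx = Σx² − (Σx)²/n = 29967 − 27966.125 = 2000.875
Sxy = Σxy − (Σx)(Σy)/n = 308675 − 277946.625 = 30728.375
Syy = Σy² − (Σy)²/n = 3266475 − 2762425.125 = 504049.875
b = Sxy/Sxx = 30728.375/2000.875 = 15.357469
SSE = Syy − b·Sxy = 504049.875 − 15.357469·30728.375 = 32139.820578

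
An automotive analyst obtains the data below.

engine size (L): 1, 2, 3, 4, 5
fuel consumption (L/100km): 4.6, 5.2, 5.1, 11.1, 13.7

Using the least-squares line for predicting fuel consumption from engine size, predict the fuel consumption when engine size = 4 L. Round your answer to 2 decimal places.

n = 5, Σx = 15, Σy = 39.7, Σxy = 143.2, Σx² = 55
Sxx = Σx² − (Σx)²/n = 55 − 45 = 10
Sxy = Σxy − (Σx)(Σy)/n = 143.2 − 119.1 = 24.1
b = Sxy/Sxx = 24.1/10 = 2.41
a = ȳ − b·x̄ = 7.94 − 2.41·3 = 0.71
ŷ(4) = a + b·4 = 0.71 + 2.41·4 = 10.35

10.35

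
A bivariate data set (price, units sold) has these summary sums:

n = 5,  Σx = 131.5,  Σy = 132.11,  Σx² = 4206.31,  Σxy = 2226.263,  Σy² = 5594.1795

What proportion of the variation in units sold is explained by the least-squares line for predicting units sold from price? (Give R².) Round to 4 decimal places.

0.9904

Sxx = Σx² − (Σx)²/n = 4206.31 − 3458.45 = 747.86
Sxy = Σxy − (Σx)(Σy)/n = 2226.263 − 3474.493 = -1248.23
Syy = Σy² − (Σy)²/n = 5594.1795 − 3490.61042 = 2103.56908
R² = Sxy²/(Sxx·Syy) = (-1248.23)²/(747.86·2103.56908) = 0.990403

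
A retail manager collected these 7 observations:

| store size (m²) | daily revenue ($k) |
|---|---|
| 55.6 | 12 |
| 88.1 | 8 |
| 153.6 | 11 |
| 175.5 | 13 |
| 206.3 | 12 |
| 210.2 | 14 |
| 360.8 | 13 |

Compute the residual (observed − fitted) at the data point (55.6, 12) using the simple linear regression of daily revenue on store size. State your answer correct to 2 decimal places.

1.46

n = 7, Σx = 1250.1, Σy = 83, Σxy = 15451.9, Σx² = 282166.55
Sxx = Σx² − (Σx)²/n = 282166.55 − 223250.001429 = 58916.548571
Sxy = Σxy − (Σx)(Σy)/n = 15451.9 − 14822.614286 = 629.285714
b = Sxy/Sxx = 629.285714/58916.548571 = 0.010681
a = ȳ − b·x̄ = 11.857143 − 0.010681·178.585714 = 9.949675
ŷ(55.6) = 9.949675 + 0.010681·55.6 = 10.543536
residual = y − ŷ = 12 − 10.543536 = 1.456464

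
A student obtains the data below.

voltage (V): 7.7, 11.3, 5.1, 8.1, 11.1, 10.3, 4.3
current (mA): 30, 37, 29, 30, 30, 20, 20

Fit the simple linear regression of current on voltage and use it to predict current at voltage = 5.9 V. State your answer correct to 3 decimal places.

n = 7, Σx = 57.9, Σy = 196, Σxy = 1665, Σx² = 526.39
Sxx = Σx² − (Σx)²/n = 526.39 − 478.915714 = 47.474286
Sxy = Σxy − (Σx)(Σy)/n = 1665 − 1621.2 = 43.8
b = Sxy/Sxx = 43.8/47.474286 = 0.922605
a = ȳ − b·x̄ = 28 − 0.922605·8.271429 = 20.368741
ŷ(5.9) = a + b·5.9 = 20.368741 + 0.922605·5.9 = 25.812109

25.812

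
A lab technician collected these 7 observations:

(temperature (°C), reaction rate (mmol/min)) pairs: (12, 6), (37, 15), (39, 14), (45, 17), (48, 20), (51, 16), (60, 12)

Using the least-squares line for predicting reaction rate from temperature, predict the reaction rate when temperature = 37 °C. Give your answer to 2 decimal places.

13.39

n = 7, Σx = 292, Σy = 100, Σxy = 4434, Σx² = 13564
Sxx = Σx² − (Σx)²/n = 13564 − 12180.571429 = 1383.428571
Sxy = Σxy − (Σx)(Σy)/n = 4434 − 4171.428571 = 262.571429
b = Sxy/Sxx = 262.571429/1383.428571 = 0.189798
a = ȳ − b·x̄ = 14.285714 − 0.189798·41.714286 = 6.368443
ŷ(37) = a + b·37 = 6.368443 + 0.189798·37 = 13.390954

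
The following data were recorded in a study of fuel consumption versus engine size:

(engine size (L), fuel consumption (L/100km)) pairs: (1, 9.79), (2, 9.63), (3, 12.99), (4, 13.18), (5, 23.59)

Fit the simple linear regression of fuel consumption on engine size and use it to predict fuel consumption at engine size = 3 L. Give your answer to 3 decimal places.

n = 5, Σx = 15, Σy = 69.18, Σxy = 238.69, Σx² = 55
Sxx = Σx² − (Σx)²/n = 55 − 45 = 10
Sxy = Σxy − (Σx)(Σy)/n = 238.69 − 207.54 = 31.15
b = Sxy/Sxx = 31.15/10 = 3.115
a = ȳ − b·x̄ = 13.836 − 3.115·3 = 4.491
ŷ(3) = a + b·3 = 4.491 + 3.115·3 = 13.836

13.836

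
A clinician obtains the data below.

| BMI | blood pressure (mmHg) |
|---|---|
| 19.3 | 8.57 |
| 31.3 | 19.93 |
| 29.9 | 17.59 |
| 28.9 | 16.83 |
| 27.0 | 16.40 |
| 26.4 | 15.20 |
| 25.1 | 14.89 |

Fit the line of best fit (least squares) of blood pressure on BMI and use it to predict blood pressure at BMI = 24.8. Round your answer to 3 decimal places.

n = 7, Σx = 187.9, Σy = 109.41, Σxy = 3019.357, Σx² = 5137.37
Sxx = Σx² − (Σx)²/n = 5137.37 − 5043.772857 = 93.597143
Sxy = Σxy − (Σx)(Σy)/n = 3019.357 − 2936.877 = 82.48
b = Sxy/Sxx = 82.48/93.597143 = 0.881223
a = ȳ − b·x̄ = 15.63 − 0.881223·26.842857 = -8.024556
ŷ(24.8) = a + b·24.8 = -8.024556 + 0.881223·24.8 = 13.829786

13.830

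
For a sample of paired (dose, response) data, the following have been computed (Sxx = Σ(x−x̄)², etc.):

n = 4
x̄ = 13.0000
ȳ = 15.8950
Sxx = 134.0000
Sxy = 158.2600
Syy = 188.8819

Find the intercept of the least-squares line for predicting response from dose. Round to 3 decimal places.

b = Sxy/Sxx = 158.26/134 = 1.181045
a = ȳ − b·x̄ = 15.895 − 1.181045·13 = 0.541418

0.541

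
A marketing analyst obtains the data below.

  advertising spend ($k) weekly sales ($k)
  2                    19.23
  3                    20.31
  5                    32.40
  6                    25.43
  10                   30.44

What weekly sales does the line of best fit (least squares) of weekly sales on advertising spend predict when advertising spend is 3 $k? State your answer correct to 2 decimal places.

22.51

n = 5, Σx = 26, Σy = 127.81, Σxy = 718.37, Σx² = 174
Sxx = Σx² − (Σx)²/n = 174 − 135.2 = 38.8
Sxy = Σxy − (Σx)(Σy)/n = 718.37 − 664.612 = 53.758
b = Sxy/Sxx = 53.758/38.8 = 1.385515
a = ȳ − b·x̄ = 25.562 − 1.385515·5.2 = 18.357320
ŷ(3) = a + b·3 = 18.357320 + 1.385515·3 = 22.513866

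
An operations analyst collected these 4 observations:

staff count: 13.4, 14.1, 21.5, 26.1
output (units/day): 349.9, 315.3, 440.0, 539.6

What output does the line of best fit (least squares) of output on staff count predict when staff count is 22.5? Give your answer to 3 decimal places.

471.053

n = 4, Σx = 75.1, Σy = 1644.8, Σxy = 32677.95, Σx² = 1521.83
Sxx = Σx² − (Σx)²/n = 1521.83 − 1410.0025 = 111.8275
Sxy = Σxy − (Σx)(Σy)/n = 32677.95 − 30881.12 = 1796.83
b = Sxy/Sxx = 1796.83/111.8275 = 16.067872
a = ȳ − b·x̄ = 411.2 − 16.067872·18.775 = 109.525696
ŷ(22.5) = a + b·22.5 = 109.525696 + 16.067872·22.5 = 471.052825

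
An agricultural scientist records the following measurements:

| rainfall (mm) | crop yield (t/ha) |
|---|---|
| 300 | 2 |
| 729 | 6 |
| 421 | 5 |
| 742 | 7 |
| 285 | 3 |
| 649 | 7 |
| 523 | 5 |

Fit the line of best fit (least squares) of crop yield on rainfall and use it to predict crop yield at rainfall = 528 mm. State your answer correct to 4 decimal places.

5.0614

n = 7, Σx = 3649, Σy = 35, Σxy = 20286, Σx² = 2125201
Sxx = Σx² − (Σx)²/n = 2125201 − 1902171.571429 = 223029.428571
Sxy = Σxy − (Σx)(Σy)/n = 20286 − 18245 = 2041
b = Sxy/Sxx = 2041/223029.428571 = 0.009151
a = ȳ − b·x̄ = 5 − 0.009151·521.285714 = 0.229580
ŷ(528) = a + b·528 = 0.229580 + 0.009151·528 = 5.061444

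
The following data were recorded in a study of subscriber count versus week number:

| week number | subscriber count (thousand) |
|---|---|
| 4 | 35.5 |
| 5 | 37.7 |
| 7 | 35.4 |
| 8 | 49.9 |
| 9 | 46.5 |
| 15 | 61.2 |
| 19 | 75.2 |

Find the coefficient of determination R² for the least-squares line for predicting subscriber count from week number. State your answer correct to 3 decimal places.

0.940

n = 7, Σx = 67, Σy = 341.4, Σxy = 3742.8, Σx² = 821, Σy² = 17987.44
Sxx = Σx² − (Σx)²/n = 821 − 641.285714 = 179.714286
Sxy = Σxy − (Σx)(Σy)/n = 3742.8 − 3267.685714 = 475.114286
Syy = Σy² − (Σy)²/n = 17987.44 − 16650.565714 = 1336.874286
R² = Sxy²/(Sxx·Syy) = (475.114286)²/(179.714286·1336.874286) = 0.939557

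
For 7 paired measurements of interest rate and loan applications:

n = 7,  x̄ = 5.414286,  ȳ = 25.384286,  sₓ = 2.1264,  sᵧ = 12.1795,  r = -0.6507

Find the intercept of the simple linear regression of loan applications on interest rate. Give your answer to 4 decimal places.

b = r · sᵧ/sₓ = -0.6507 · 12.1795/2.1264 = -3.727051
a = ȳ − b·x̄ = 25.384286 − (-3.727051)·5.414286 = 45.563605

45.5636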